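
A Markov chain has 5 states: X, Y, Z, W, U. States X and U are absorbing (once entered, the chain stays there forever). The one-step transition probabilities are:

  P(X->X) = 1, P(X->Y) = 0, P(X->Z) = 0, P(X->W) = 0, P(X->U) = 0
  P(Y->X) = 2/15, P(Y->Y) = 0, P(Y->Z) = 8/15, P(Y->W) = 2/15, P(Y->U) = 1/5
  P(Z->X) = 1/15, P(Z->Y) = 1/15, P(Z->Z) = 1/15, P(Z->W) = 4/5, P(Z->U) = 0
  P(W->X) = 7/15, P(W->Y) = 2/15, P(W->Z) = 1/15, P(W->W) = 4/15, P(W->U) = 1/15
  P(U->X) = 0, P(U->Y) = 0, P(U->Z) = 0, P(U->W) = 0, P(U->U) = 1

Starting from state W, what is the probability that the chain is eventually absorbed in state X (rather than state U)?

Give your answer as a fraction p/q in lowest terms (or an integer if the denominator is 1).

Answer: 1503/1792

Derivation:
Let a_i = P(absorbed in X | start in state i).
Boundary conditions: a_X = 1, a_U = 0.
For each transient state i, a_i = sum_j P(i->j) * a_j:
  a_Y = 2/15*a_X + 0*a_Y + 8/15*a_Z + 2/15*a_W + 1/5*a_U
  a_Z = 1/15*a_X + 1/15*a_Y + 1/15*a_Z + 4/5*a_W + 0*a_U
  a_W = 7/15*a_X + 2/15*a_Y + 1/15*a_Z + 4/15*a_W + 1/15*a_U

Substituting a_X = 1 and a_U = 0, rearrange to (I - Q) a = r where r[i] = P(i -> X):
  [1, -8/15, -2/15] . (a_Y, a_Z, a_W) = 2/15
  [-1/15, 14/15, -4/5] . (a_Y, a_Z, a_W) = 1/15
  [-2/15, -1/15, 11/15] . (a_Y, a_Z, a_W) = 7/15

Solving yields:
  a_Y = 621/896
  a_Z = 215/256
  a_W = 1503/1792

Starting state is W, so the absorption probability is a_W = 1503/1792.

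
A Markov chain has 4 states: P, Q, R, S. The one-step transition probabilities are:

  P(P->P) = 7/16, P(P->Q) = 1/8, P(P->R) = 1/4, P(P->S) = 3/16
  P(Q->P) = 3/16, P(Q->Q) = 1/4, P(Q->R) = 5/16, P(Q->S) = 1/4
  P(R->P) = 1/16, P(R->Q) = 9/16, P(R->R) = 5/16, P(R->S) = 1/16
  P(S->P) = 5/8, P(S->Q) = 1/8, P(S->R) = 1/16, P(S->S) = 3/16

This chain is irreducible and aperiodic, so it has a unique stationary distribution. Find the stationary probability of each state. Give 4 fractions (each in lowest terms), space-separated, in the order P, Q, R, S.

The stationary distribution satisfies pi = pi * P, i.e.:
  pi_P = 7/16*pi_P + 3/16*pi_Q + 1/16*pi_R + 5/8*pi_S
  pi_Q = 1/8*pi_P + 1/4*pi_Q + 9/16*pi_R + 1/8*pi_S
  pi_R = 1/4*pi_P + 5/16*pi_Q + 5/16*pi_R + 1/16*pi_S
  pi_S = 3/16*pi_P + 1/4*pi_Q + 1/16*pi_R + 3/16*pi_S
with normalization: pi_P + pi_Q + pi_R + pi_S = 1.

Using the first 3 balance equations plus normalization, the linear system A*pi = b is:
  [-9/16, 3/16, 1/16, 5/8] . pi = 0
  [1/8, -3/4, 9/16, 1/8] . pi = 0
  [1/4, 5/16, -11/16, 1/16] . pi = 0
  [1, 1, 1, 1] . pi = 1

Solving yields:
  pi_P = 197/637
  pi_Q = 853/3185
  pi_R = 796/3185
  pi_S = 551/3185

Verification (pi * P):
  197/637*7/16 + 853/3185*3/16 + 796/3185*1/16 + 551/3185*5/8 = 197/637 = pi_P  (ok)
  197/637*1/8 + 853/3185*1/4 + 796/3185*9/16 + 551/3185*1/8 = 853/3185 = pi_Q  (ok)
  197/637*1/4 + 853/3185*5/16 + 796/3185*5/16 + 551/3185*1/16 = 796/3185 = pi_R  (ok)
  197/637*3/16 + 853/3185*1/4 + 796/3185*1/16 + 551/3185*3/16 = 551/3185 = pi_S  (ok)

Answer: 197/637 853/3185 796/3185 551/3185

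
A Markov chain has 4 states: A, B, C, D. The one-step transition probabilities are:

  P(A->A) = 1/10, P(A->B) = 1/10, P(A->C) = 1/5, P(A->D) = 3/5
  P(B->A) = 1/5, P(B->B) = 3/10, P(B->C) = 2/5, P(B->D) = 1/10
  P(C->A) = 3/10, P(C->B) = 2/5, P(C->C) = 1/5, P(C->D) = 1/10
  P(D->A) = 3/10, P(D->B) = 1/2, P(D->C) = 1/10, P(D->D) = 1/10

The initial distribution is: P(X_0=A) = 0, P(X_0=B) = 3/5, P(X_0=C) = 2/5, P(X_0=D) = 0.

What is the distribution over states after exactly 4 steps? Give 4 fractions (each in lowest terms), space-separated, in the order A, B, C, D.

Propagating the distribution step by step (d_{t+1} = d_t * P):
d_0 = (A=0, B=3/5, C=2/5, D=0)
  d_1[A] = 0*1/10 + 3/5*1/5 + 2/5*3/10 + 0*3/10 = 6/25
  d_1[B] = 0*1/10 + 3/5*3/10 + 2/5*2/5 + 0*1/2 = 17/50
  d_1[C] = 0*1/5 + 3/5*2/5 + 2/5*1/5 + 0*1/10 = 8/25
  d_1[D] = 0*3/5 + 3/5*1/10 + 2/5*1/10 + 0*1/10 = 1/10
d_1 = (A=6/25, B=17/50, C=8/25, D=1/10)
  d_2[A] = 6/25*1/10 + 17/50*1/5 + 8/25*3/10 + 1/10*3/10 = 109/500
  d_2[B] = 6/25*1/10 + 17/50*3/10 + 8/25*2/5 + 1/10*1/2 = 38/125
  d_2[C] = 6/25*1/5 + 17/50*2/5 + 8/25*1/5 + 1/10*1/10 = 129/500
  d_2[D] = 6/25*3/5 + 17/50*1/10 + 8/25*1/10 + 1/10*1/10 = 11/50
d_2 = (A=109/500, B=38/125, C=129/500, D=11/50)
  d_3[A] = 109/500*1/10 + 38/125*1/5 + 129/500*3/10 + 11/50*3/10 = 113/500
  d_3[B] = 109/500*1/10 + 38/125*3/10 + 129/500*2/5 + 11/50*1/2 = 1631/5000
  d_3[C] = 109/500*1/5 + 38/125*2/5 + 129/500*1/5 + 11/50*1/10 = 597/2500
  d_3[D] = 109/500*3/5 + 38/125*1/10 + 129/500*1/10 + 11/50*1/10 = 209/1000
d_3 = (A=113/500, B=1631/5000, C=597/2500, D=209/1000)
  d_4[A] = 113/500*1/10 + 1631/5000*1/5 + 597/2500*3/10 + 209/1000*3/10 = 11109/50000
  d_4[B] = 113/500*1/10 + 1631/5000*3/10 + 597/2500*2/5 + 209/1000*1/2 = 2003/6250
  d_4[C] = 113/500*1/5 + 1631/5000*2/5 + 597/2500*1/5 + 209/1000*1/10 = 12217/50000
  d_4[D] = 113/500*3/5 + 1631/5000*1/10 + 597/2500*1/10 + 209/1000*1/10 = 213/1000
d_4 = (A=11109/50000, B=2003/6250, C=12217/50000, D=213/1000)

Answer: 11109/50000 2003/6250 12217/50000 213/1000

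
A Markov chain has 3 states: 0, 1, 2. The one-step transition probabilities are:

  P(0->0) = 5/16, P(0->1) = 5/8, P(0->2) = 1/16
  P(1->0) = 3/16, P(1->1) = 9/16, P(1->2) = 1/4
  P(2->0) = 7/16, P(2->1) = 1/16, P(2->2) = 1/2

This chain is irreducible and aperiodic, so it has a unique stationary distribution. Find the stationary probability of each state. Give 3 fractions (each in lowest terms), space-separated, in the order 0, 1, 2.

Answer: 13/45 9/20 47/180

Derivation:
The stationary distribution satisfies pi = pi * P, i.e.:
  pi_0 = 5/16*pi_0 + 3/16*pi_1 + 7/16*pi_2
  pi_1 = 5/8*pi_0 + 9/16*pi_1 + 1/16*pi_2
  pi_2 = 1/16*pi_0 + 1/4*pi_1 + 1/2*pi_2
with normalization: pi_0 + pi_1 + pi_2 = 1.

Using the first 2 balance equations plus normalization, the linear system A*pi = b is:
  [-11/16, 3/16, 7/16] . pi = 0
  [5/8, -7/16, 1/16] . pi = 0
  [1, 1, 1] . pi = 1

Solving yields:
  pi_0 = 13/45
  pi_1 = 9/20
  pi_2 = 47/180

Verification (pi * P):
  13/45*5/16 + 9/20*3/16 + 47/180*7/16 = 13/45 = pi_0  (ok)
  13/45*5/8 + 9/20*9/16 + 47/180*1/16 = 9/20 = pi_1  (ok)
  13/45*1/16 + 9/20*1/4 + 47/180*1/2 = 47/180 = pi_2  (ok)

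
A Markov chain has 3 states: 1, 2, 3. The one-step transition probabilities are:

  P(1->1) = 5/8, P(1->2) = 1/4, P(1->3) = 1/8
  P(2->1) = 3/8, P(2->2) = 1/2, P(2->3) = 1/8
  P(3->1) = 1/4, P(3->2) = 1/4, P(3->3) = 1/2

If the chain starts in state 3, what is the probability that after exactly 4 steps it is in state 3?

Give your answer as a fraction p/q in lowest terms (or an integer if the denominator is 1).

Answer: 221/1024

Derivation:
Computing P^4 by repeated multiplication:
P^1 =
  1: [5/8, 1/4, 1/8]
  2: [3/8, 1/2, 1/8]
  3: [1/4, 1/4, 1/2]
P^2 =
  1: [33/64, 5/16, 11/64]
  2: [29/64, 3/8, 11/64]
  3: [3/8, 5/16, 5/16]
P^3 =
  1: [247/512, 21/64, 97/512]
  2: [239/512, 11/32, 97/512]
  3: [55/128, 21/64, 31/128]
P^4 =
  1: [1933/4096, 85/256, 803/4096]
  2: [1917/4096, 43/128, 803/4096]
  3: [463/1024, 85/256, 221/1024]

(P^4)[3 -> 3] = 221/1024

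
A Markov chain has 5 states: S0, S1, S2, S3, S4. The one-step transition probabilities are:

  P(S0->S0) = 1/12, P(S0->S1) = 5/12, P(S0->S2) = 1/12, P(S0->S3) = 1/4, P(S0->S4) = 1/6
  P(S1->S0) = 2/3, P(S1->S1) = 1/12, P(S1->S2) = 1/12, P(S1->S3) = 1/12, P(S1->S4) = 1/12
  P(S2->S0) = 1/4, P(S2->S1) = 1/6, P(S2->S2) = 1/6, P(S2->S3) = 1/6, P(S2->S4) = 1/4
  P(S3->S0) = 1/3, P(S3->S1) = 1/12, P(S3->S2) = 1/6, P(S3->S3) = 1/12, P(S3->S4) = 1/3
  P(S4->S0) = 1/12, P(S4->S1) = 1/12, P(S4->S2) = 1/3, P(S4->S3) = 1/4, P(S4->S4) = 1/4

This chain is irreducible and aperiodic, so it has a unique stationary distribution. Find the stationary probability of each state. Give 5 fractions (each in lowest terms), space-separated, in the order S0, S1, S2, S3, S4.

The stationary distribution satisfies pi = pi * P, i.e.:
  pi_S0 = 1/12*pi_S0 + 2/3*pi_S1 + 1/4*pi_S2 + 1/3*pi_S3 + 1/12*pi_S4
  pi_S1 = 5/12*pi_S0 + 1/12*pi_S1 + 1/6*pi_S2 + 1/12*pi_S3 + 1/12*pi_S4
  pi_S2 = 1/12*pi_S0 + 1/12*pi_S1 + 1/6*pi_S2 + 1/6*pi_S3 + 1/3*pi_S4
  pi_S3 = 1/4*pi_S0 + 1/12*pi_S1 + 1/6*pi_S2 + 1/12*pi_S3 + 1/4*pi_S4
  pi_S4 = 1/6*pi_S0 + 1/12*pi_S1 + 1/4*pi_S2 + 1/3*pi_S3 + 1/4*pi_S4
with normalization: pi_S0 + pi_S1 + pi_S2 + pi_S3 + pi_S4 = 1.

Using the first 4 balance equations plus normalization, the linear system A*pi = b is:
  [-11/12, 2/3, 1/4, 1/3, 1/12] . pi = 0
  [5/12, -11/12, 1/6, 1/12, 1/12] . pi = 0
  [1/12, 1/12, -5/6, 1/6, 1/3] . pi = 0
  [1/4, 1/12, 1/6, -11/12, 1/4] . pi = 0
  [1, 1, 1, 1, 1] . pi = 1

Solving yields:
  pi_S0 = 3247/12370
  pi_S1 = 2283/12370
  pi_S2 = 1019/6185
  pi_S3 = 2179/12370
  pi_S4 = 2623/12370

Verification (pi * P):
  3247/12370*1/12 + 2283/12370*2/3 + 1019/6185*1/4 + 2179/12370*1/3 + 2623/12370*1/12 = 3247/12370 = pi_S0  (ok)
  3247/12370*5/12 + 2283/12370*1/12 + 1019/6185*1/6 + 2179/12370*1/12 + 2623/12370*1/12 = 2283/12370 = pi_S1  (ok)
  3247/12370*1/12 + 2283/12370*1/12 + 1019/6185*1/6 + 2179/12370*1/6 + 2623/12370*1/3 = 1019/6185 = pi_S2  (ok)
  3247/12370*1/4 + 2283/12370*1/12 + 1019/6185*1/6 + 2179/12370*1/12 + 2623/12370*1/4 = 2179/12370 = pi_S3  (ok)
  3247/12370*1/6 + 2283/12370*1/12 + 1019/6185*1/4 + 2179/12370*1/3 + 2623/12370*1/4 = 2623/12370 = pi_S4  (ok)

Answer: 3247/12370 2283/12370 1019/6185 2179/12370 2623/12370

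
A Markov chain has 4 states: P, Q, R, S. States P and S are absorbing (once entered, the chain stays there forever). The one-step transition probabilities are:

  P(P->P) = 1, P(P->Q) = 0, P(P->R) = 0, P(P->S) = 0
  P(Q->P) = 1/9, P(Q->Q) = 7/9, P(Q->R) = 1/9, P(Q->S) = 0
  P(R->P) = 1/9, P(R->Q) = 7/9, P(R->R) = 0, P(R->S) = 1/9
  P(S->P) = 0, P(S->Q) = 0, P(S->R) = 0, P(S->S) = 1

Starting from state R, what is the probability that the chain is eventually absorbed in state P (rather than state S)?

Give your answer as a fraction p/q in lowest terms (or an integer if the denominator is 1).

Let a_i = P(absorbed in P | start in state i).
Boundary conditions: a_P = 1, a_S = 0.
For each transient state i, a_i = sum_j P(i->j) * a_j:
  a_Q = 1/9*a_P + 7/9*a_Q + 1/9*a_R + 0*a_S
  a_R = 1/9*a_P + 7/9*a_Q + 0*a_R + 1/9*a_S

Substituting a_P = 1 and a_S = 0, rearrange to (I - Q) a = r where r[i] = P(i -> P):
  [2/9, -1/9] . (a_Q, a_R) = 1/9
  [-7/9, 1] . (a_Q, a_R) = 1/9

Solving yields:
  a_Q = 10/11
  a_R = 9/11

Starting state is R, so the absorption probability is a_R = 9/11.

Answer: 9/11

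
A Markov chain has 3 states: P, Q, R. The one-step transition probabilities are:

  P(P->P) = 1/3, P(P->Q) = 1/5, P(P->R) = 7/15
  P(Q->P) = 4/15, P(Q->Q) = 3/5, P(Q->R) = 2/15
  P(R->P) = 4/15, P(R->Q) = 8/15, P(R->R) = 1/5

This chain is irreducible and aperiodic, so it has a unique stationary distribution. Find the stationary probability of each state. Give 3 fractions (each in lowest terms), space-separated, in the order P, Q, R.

The stationary distribution satisfies pi = pi * P, i.e.:
  pi_P = 1/3*pi_P + 4/15*pi_Q + 4/15*pi_R
  pi_Q = 1/5*pi_P + 3/5*pi_Q + 8/15*pi_R
  pi_R = 7/15*pi_P + 2/15*pi_Q + 1/5*pi_R
with normalization: pi_P + pi_Q + pi_R = 1.

Using the first 2 balance equations plus normalization, the linear system A*pi = b is:
  [-2/3, 4/15, 4/15] . pi = 0
  [1/5, -2/5, 8/15] . pi = 0
  [1, 1, 1] . pi = 1

Solving yields:
  pi_P = 2/7
  pi_Q = 23/49
  pi_R = 12/49

Verification (pi * P):
  2/7*1/3 + 23/49*4/15 + 12/49*4/15 = 2/7 = pi_P  (ok)
  2/7*1/5 + 23/49*3/5 + 12/49*8/15 = 23/49 = pi_Q  (ok)
  2/7*7/15 + 23/49*2/15 + 12/49*1/5 = 12/49 = pi_R  (ok)

Answer: 2/7 23/49 12/49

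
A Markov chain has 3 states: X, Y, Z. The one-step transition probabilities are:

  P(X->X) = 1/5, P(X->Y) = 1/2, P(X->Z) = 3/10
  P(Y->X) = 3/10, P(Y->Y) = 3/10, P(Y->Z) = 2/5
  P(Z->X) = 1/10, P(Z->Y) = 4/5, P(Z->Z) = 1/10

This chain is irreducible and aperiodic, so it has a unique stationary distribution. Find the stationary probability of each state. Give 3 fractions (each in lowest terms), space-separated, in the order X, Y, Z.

Answer: 31/141 23/47 41/141

Derivation:
The stationary distribution satisfies pi = pi * P, i.e.:
  pi_X = 1/5*pi_X + 3/10*pi_Y + 1/10*pi_Z
  pi_Y = 1/2*pi_X + 3/10*pi_Y + 4/5*pi_Z
  pi_Z = 3/10*pi_X + 2/5*pi_Y + 1/10*pi_Z
with normalization: pi_X + pi_Y + pi_Z = 1.

Using the first 2 balance equations plus normalization, the linear system A*pi = b is:
  [-4/5, 3/10, 1/10] . pi = 0
  [1/2, -7/10, 4/5] . pi = 0
  [1, 1, 1] . pi = 1

Solving yields:
  pi_X = 31/141
  pi_Y = 23/47
  pi_Z = 41/141

Verification (pi * P):
  31/141*1/5 + 23/47*3/10 + 41/141*1/10 = 31/141 = pi_X  (ok)
  31/141*1/2 + 23/47*3/10 + 41/141*4/5 = 23/47 = pi_Y  (ok)
  31/141*3/10 + 23/47*2/5 + 41/141*1/10 = 41/141 = pi_Z  (ok)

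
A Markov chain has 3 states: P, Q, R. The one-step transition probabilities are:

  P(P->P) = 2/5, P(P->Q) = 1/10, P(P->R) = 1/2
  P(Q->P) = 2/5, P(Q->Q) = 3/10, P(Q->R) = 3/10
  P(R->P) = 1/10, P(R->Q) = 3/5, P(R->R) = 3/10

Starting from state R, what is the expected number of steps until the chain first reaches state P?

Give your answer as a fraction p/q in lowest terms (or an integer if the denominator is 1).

Let h_i = expected steps to first reach P from state i.
Boundary: h_P = 0.
First-step equations for the other states:
  h_Q = 1 + 2/5*h_P + 3/10*h_Q + 3/10*h_R
  h_R = 1 + 1/10*h_P + 3/5*h_Q + 3/10*h_R

Substituting h_P = 0 and rearranging gives the linear system (I - Q) h = 1:
  [7/10, -3/10] . (h_Q, h_R) = 1
  [-3/5, 7/10] . (h_Q, h_R) = 1

Solving yields:
  h_Q = 100/31
  h_R = 130/31

Starting state is R, so the expected hitting time is h_R = 130/31.

Answer: 130/31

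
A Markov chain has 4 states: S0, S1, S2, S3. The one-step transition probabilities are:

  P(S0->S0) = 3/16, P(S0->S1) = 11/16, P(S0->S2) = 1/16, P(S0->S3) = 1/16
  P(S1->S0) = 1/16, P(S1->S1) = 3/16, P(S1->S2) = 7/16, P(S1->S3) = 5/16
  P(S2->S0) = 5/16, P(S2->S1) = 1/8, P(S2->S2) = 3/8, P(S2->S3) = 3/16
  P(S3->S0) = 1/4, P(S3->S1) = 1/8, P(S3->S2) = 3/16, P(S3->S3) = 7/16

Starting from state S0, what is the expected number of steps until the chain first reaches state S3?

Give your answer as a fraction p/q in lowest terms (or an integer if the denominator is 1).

Answer: 2544/473

Derivation:
Let h_i = expected steps to first reach S3 from state i.
Boundary: h_S3 = 0.
First-step equations for the other states:
  h_S0 = 1 + 3/16*h_S0 + 11/16*h_S1 + 1/16*h_S2 + 1/16*h_S3
  h_S1 = 1 + 1/16*h_S0 + 3/16*h_S1 + 7/16*h_S2 + 5/16*h_S3
  h_S2 = 1 + 5/16*h_S0 + 1/8*h_S1 + 3/8*h_S2 + 3/16*h_S3

Substituting h_S3 = 0 and rearranging gives the linear system (I - Q) h = 1:
  [13/16, -11/16, -1/16] . (h_S0, h_S1, h_S2) = 1
  [-1/16, 13/16, -7/16] . (h_S0, h_S1, h_S2) = 1
  [-5/16, -1/8, 5/8] . (h_S0, h_S1, h_S2) = 1

Solving yields:
  h_S0 = 2544/473
  h_S1 = 2096/473
  h_S2 = 2448/473

Starting state is S0, so the expected hitting time is h_S0 = 2544/473.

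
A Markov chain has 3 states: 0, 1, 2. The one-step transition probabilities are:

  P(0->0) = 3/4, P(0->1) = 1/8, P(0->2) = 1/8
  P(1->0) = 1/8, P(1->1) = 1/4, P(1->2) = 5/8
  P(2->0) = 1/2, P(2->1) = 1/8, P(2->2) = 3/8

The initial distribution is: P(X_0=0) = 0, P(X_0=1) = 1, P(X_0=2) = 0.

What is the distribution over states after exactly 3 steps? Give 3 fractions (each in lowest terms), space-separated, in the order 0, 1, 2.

Answer: 141/256 37/256 39/128

Derivation:
Propagating the distribution step by step (d_{t+1} = d_t * P):
d_0 = (0=0, 1=1, 2=0)
  d_1[0] = 0*3/4 + 1*1/8 + 0*1/2 = 1/8
  d_1[1] = 0*1/8 + 1*1/4 + 0*1/8 = 1/4
  d_1[2] = 0*1/8 + 1*5/8 + 0*3/8 = 5/8
d_1 = (0=1/8, 1=1/4, 2=5/8)
  d_2[0] = 1/8*3/4 + 1/4*1/8 + 5/8*1/2 = 7/16
  d_2[1] = 1/8*1/8 + 1/4*1/4 + 5/8*1/8 = 5/32
  d_2[2] = 1/8*1/8 + 1/4*5/8 + 5/8*3/8 = 13/32
d_2 = (0=7/16, 1=5/32, 2=13/32)
  d_3[0] = 7/16*3/4 + 5/32*1/8 + 13/32*1/2 = 141/256
  d_3[1] = 7/16*1/8 + 5/32*1/4 + 13/32*1/8 = 37/256
  d_3[2] = 7/16*1/8 + 5/32*5/8 + 13/32*3/8 = 39/128
d_3 = (0=141/256, 1=37/256, 2=39/128)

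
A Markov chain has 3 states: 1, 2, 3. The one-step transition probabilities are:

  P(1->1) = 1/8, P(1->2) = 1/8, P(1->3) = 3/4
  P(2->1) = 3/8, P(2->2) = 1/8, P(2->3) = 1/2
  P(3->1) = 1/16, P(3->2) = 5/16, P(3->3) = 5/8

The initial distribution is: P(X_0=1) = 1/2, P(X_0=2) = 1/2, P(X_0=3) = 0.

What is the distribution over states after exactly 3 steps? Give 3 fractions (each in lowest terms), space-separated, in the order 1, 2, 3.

Answer: 149/1024 251/1024 39/64

Derivation:
Propagating the distribution step by step (d_{t+1} = d_t * P):
d_0 = (1=1/2, 2=1/2, 3=0)
  d_1[1] = 1/2*1/8 + 1/2*3/8 + 0*1/16 = 1/4
  d_1[2] = 1/2*1/8 + 1/2*1/8 + 0*5/16 = 1/8
  d_1[3] = 1/2*3/4 + 1/2*1/2 + 0*5/8 = 5/8
d_1 = (1=1/4, 2=1/8, 3=5/8)
  d_2[1] = 1/4*1/8 + 1/8*3/8 + 5/8*1/16 = 15/128
  d_2[2] = 1/4*1/8 + 1/8*1/8 + 5/8*5/16 = 31/128
  d_2[3] = 1/4*3/4 + 1/8*1/2 + 5/8*5/8 = 41/64
d_2 = (1=15/128, 2=31/128, 3=41/64)
  d_3[1] = 15/128*1/8 + 31/128*3/8 + 41/64*1/16 = 149/1024
  d_3[2] = 15/128*1/8 + 31/128*1/8 + 41/64*5/16 = 251/1024
  d_3[3] = 15/128*3/4 + 31/128*1/2 + 41/64*5/8 = 39/64
d_3 = (1=149/1024, 2=251/1024, 3=39/64)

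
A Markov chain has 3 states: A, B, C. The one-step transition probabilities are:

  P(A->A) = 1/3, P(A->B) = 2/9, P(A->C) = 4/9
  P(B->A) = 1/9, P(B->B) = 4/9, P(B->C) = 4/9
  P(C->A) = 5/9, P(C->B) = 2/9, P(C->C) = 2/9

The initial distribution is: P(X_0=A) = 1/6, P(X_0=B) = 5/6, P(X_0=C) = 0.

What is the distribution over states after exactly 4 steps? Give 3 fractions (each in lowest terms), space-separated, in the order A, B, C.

Propagating the distribution step by step (d_{t+1} = d_t * P):
d_0 = (A=1/6, B=5/6, C=0)
  d_1[A] = 1/6*1/3 + 5/6*1/9 + 0*5/9 = 4/27
  d_1[B] = 1/6*2/9 + 5/6*4/9 + 0*2/9 = 11/27
  d_1[C] = 1/6*4/9 + 5/6*4/9 + 0*2/9 = 4/9
d_1 = (A=4/27, B=11/27, C=4/9)
  d_2[A] = 4/27*1/3 + 11/27*1/9 + 4/9*5/9 = 83/243
  d_2[B] = 4/27*2/9 + 11/27*4/9 + 4/9*2/9 = 76/243
  d_2[C] = 4/27*4/9 + 11/27*4/9 + 4/9*2/9 = 28/81
d_2 = (A=83/243, B=76/243, C=28/81)
  d_3[A] = 83/243*1/3 + 76/243*1/9 + 28/81*5/9 = 745/2187
  d_3[B] = 83/243*2/9 + 76/243*4/9 + 28/81*2/9 = 638/2187
  d_3[C] = 83/243*4/9 + 76/243*4/9 + 28/81*2/9 = 268/729
d_3 = (A=745/2187, B=638/2187, C=268/729)
  d_4[A] = 745/2187*1/3 + 638/2187*1/9 + 268/729*5/9 = 6893/19683
  d_4[B] = 745/2187*2/9 + 638/2187*4/9 + 268/729*2/9 = 5650/19683
  d_4[C] = 745/2187*4/9 + 638/2187*4/9 + 268/729*2/9 = 2380/6561
d_4 = (A=6893/19683, B=5650/19683, C=2380/6561)

Answer: 6893/19683 5650/19683 2380/6561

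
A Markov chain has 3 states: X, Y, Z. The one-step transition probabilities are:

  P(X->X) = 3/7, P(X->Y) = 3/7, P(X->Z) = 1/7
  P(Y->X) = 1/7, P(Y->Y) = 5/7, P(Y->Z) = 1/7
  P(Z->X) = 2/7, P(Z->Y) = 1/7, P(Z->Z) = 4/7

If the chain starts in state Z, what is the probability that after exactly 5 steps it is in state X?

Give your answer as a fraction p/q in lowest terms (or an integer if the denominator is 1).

Answer: 4352/16807

Derivation:
Computing P^5 by repeated multiplication:
P^1 =
  X: [3/7, 3/7, 1/7]
  Y: [1/7, 5/7, 1/7]
  Z: [2/7, 1/7, 4/7]
P^2 =
  X: [2/7, 25/49, 10/49]
  Y: [10/49, 29/49, 10/49]
  Z: [15/49, 15/49, 19/49]
P^3 =
  X: [87/343, 177/343, 79/343]
  Y: [79/343, 185/343, 79/343]
  Z: [2/7, 139/343, 106/343]
P^4 =
  X: [596/2401, 25/49, 580/2401]
  Y: [580/2401, 1241/2401, 580/2401]
  Z: [645/2401, 1095/2401, 661/2401]
P^5 =
  X: [4173/16807, 8493/16807, 4141/16807]
  Y: [4141/16807, 8525/16807, 4141/16807]
  Z: [4352/16807, 1153/2401, 4384/16807]

(P^5)[Z -> X] = 4352/16807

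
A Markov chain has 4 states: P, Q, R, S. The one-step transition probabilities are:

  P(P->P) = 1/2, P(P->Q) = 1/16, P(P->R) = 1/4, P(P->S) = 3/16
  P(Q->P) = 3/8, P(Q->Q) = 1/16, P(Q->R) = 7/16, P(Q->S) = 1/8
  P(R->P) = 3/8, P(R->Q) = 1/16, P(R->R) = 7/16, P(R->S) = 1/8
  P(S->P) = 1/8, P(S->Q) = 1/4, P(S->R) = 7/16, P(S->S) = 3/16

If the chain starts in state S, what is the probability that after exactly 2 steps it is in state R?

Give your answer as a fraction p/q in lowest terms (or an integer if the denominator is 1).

Computing P^2 by repeated multiplication:
P^1 =
  P: [1/2, 1/16, 1/4, 3/16]
  Q: [3/8, 1/16, 7/16, 1/8]
  R: [3/8, 1/16, 7/16, 1/8]
  S: [1/8, 1/4, 7/16, 3/16]
P^2 =
  P: [25/64, 25/256, 11/32, 43/256]
  Q: [25/64, 11/128, 47/128, 5/32]
  R: [25/64, 11/128, 47/128, 5/32]
  S: [11/32, 25/256, 53/128, 37/256]

(P^2)[S -> R] = 53/128

Answer: 53/128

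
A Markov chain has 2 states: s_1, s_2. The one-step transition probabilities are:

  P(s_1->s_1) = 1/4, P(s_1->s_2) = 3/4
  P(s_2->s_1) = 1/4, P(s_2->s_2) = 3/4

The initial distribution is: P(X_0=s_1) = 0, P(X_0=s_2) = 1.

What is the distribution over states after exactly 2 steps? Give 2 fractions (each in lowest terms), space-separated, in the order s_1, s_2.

Propagating the distribution step by step (d_{t+1} = d_t * P):
d_0 = (s_1=0, s_2=1)
  d_1[s_1] = 0*1/4 + 1*1/4 = 1/4
  d_1[s_2] = 0*3/4 + 1*3/4 = 3/4
d_1 = (s_1=1/4, s_2=3/4)
  d_2[s_1] = 1/4*1/4 + 3/4*1/4 = 1/4
  d_2[s_2] = 1/4*3/4 + 3/4*3/4 = 3/4
d_2 = (s_1=1/4, s_2=3/4)

Answer: 1/4 3/4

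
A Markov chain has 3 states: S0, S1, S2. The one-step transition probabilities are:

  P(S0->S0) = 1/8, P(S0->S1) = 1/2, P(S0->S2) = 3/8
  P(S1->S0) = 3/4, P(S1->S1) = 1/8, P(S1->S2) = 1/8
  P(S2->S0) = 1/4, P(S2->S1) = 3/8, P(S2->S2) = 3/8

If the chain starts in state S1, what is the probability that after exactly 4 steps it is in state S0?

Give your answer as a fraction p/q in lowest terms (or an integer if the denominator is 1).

Computing P^4 by repeated multiplication:
P^1 =
  S0: [1/8, 1/2, 3/8]
  S1: [3/4, 1/8, 1/8]
  S2: [1/4, 3/8, 3/8]
P^2 =
  S0: [31/64, 17/64, 1/4]
  S1: [7/32, 7/16, 11/32]
  S2: [13/32, 5/16, 9/32]
P^3 =
  S0: [165/512, 189/512, 79/256]
  S1: [113/256, 75/256, 17/64]
  S2: [91/256, 89/256, 19/64]
P^4 =
  S0: [1615/4096, 1323/4096, 579/2048]
  S1: [699/2048, 731/2048, 309/1024]
  S2: [777/2048, 681/2048, 295/1024]

(P^4)[S1 -> S0] = 699/2048

Answer: 699/2048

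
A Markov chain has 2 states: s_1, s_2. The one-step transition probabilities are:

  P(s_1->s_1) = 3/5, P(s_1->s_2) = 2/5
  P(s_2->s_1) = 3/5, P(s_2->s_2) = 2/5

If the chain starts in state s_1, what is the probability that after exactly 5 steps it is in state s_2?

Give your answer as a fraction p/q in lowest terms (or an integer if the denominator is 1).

Answer: 2/5

Derivation:
Computing P^5 by repeated multiplication:
P^1 =
  s_1: [3/5, 2/5]
  s_2: [3/5, 2/5]
P^2 =
  s_1: [3/5, 2/5]
  s_2: [3/5, 2/5]
P^3 =
  s_1: [3/5, 2/5]
  s_2: [3/5, 2/5]
P^4 =
  s_1: [3/5, 2/5]
  s_2: [3/5, 2/5]
P^5 =
  s_1: [3/5, 2/5]
  s_2: [3/5, 2/5]

(P^5)[s_1 -> s_2] = 2/5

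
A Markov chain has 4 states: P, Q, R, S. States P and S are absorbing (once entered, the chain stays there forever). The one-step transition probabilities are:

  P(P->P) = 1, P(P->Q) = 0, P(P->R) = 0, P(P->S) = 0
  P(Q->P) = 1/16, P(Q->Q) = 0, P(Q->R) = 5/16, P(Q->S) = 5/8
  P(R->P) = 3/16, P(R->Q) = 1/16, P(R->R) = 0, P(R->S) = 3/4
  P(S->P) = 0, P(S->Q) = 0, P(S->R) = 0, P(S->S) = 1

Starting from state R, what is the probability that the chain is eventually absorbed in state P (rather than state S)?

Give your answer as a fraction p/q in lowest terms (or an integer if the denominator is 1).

Let a_i = P(absorbed in P | start in state i).
Boundary conditions: a_P = 1, a_S = 0.
For each transient state i, a_i = sum_j P(i->j) * a_j:
  a_Q = 1/16*a_P + 0*a_Q + 5/16*a_R + 5/8*a_S
  a_R = 3/16*a_P + 1/16*a_Q + 0*a_R + 3/4*a_S

Substituting a_P = 1 and a_S = 0, rearrange to (I - Q) a = r where r[i] = P(i -> P):
  [1, -5/16] . (a_Q, a_R) = 1/16
  [-1/16, 1] . (a_Q, a_R) = 3/16

Solving yields:
  a_Q = 31/251
  a_R = 49/251

Starting state is R, so the absorption probability is a_R = 49/251.

Answer: 49/251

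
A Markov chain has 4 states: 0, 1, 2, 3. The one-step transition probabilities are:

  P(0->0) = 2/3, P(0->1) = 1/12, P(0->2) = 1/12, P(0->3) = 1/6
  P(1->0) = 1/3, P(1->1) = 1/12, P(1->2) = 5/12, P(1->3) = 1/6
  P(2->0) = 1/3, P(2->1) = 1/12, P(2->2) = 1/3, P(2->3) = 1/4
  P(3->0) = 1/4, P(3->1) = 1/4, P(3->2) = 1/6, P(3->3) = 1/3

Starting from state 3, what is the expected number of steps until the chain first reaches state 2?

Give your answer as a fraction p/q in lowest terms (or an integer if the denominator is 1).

Let h_i = expected steps to first reach 2 from state i.
Boundary: h_2 = 0.
First-step equations for the other states:
  h_0 = 1 + 2/3*h_0 + 1/12*h_1 + 1/12*h_2 + 1/6*h_3
  h_1 = 1 + 1/3*h_0 + 1/12*h_1 + 5/12*h_2 + 1/6*h_3
  h_3 = 1 + 1/4*h_0 + 1/4*h_1 + 1/6*h_2 + 1/3*h_3

Substituting h_2 = 0 and rearranging gives the linear system (I - Q) h = 1:
  [1/3, -1/12, -1/6] . (h_0, h_1, h_3) = 1
  [-1/3, 11/12, -1/6] . (h_0, h_1, h_3) = 1
  [-1/4, -1/4, 2/3] . (h_0, h_1, h_3) = 1

Solving yields:
  h_0 = 36/5
  h_1 = 24/5
  h_3 = 6

Starting state is 3, so the expected hitting time is h_3 = 6.

Answer: 6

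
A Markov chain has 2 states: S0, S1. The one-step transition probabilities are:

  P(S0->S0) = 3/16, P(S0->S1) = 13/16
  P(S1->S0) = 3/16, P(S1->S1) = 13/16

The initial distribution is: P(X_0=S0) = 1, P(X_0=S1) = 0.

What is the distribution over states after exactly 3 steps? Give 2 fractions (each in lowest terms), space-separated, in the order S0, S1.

Propagating the distribution step by step (d_{t+1} = d_t * P):
d_0 = (S0=1, S1=0)
  d_1[S0] = 1*3/16 + 0*3/16 = 3/16
  d_1[S1] = 1*13/16 + 0*13/16 = 13/16
d_1 = (S0=3/16, S1=13/16)
  d_2[S0] = 3/16*3/16 + 13/16*3/16 = 3/16
  d_2[S1] = 3/16*13/16 + 13/16*13/16 = 13/16
d_2 = (S0=3/16, S1=13/16)
  d_3[S0] = 3/16*3/16 + 13/16*3/16 = 3/16
  d_3[S1] = 3/16*13/16 + 13/16*13/16 = 13/16
d_3 = (S0=3/16, S1=13/16)

Answer: 3/16 13/16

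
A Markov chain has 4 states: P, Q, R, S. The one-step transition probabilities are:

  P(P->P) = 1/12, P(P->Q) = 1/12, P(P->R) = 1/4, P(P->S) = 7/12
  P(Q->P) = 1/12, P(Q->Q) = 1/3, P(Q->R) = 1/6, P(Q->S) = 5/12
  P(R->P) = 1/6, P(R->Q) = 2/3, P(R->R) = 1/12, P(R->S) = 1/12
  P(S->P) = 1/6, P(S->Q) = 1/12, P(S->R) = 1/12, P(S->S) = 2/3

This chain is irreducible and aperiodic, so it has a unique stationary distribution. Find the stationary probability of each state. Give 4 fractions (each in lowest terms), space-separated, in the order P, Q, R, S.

Answer: 183/1327 275/1327 164/1327 705/1327

Derivation:
The stationary distribution satisfies pi = pi * P, i.e.:
  pi_P = 1/12*pi_P + 1/12*pi_Q + 1/6*pi_R + 1/6*pi_S
  pi_Q = 1/12*pi_P + 1/3*pi_Q + 2/3*pi_R + 1/12*pi_S
  pi_R = 1/4*pi_P + 1/6*pi_Q + 1/12*pi_R + 1/12*pi_S
  pi_S = 7/12*pi_P + 5/12*pi_Q + 1/12*pi_R + 2/3*pi_S
with normalization: pi_P + pi_Q + pi_R + pi_S = 1.

Using the first 3 balance equations plus normalization, the linear system A*pi = b is:
  [-11/12, 1/12, 1/6, 1/6] . pi = 0
  [1/12, -2/3, 2/3, 1/12] . pi = 0
  [1/4, 1/6, -11/12, 1/12] . pi = 0
  [1, 1, 1, 1] . pi = 1

Solving yields:
  pi_P = 183/1327
  pi_Q = 275/1327
  pi_R = 164/1327
  pi_S = 705/1327

Verification (pi * P):
  183/1327*1/12 + 275/1327*1/12 + 164/1327*1/6 + 705/1327*1/6 = 183/1327 = pi_P  (ok)
  183/1327*1/12 + 275/1327*1/3 + 164/1327*2/3 + 705/1327*1/12 = 275/1327 = pi_Q  (ok)
  183/1327*1/4 + 275/1327*1/6 + 164/1327*1/12 + 705/1327*1/12 = 164/1327 = pi_R  (ok)
  183/1327*7/12 + 275/1327*5/12 + 164/1327*1/12 + 705/1327*2/3 = 705/1327 = pi_S  (ok)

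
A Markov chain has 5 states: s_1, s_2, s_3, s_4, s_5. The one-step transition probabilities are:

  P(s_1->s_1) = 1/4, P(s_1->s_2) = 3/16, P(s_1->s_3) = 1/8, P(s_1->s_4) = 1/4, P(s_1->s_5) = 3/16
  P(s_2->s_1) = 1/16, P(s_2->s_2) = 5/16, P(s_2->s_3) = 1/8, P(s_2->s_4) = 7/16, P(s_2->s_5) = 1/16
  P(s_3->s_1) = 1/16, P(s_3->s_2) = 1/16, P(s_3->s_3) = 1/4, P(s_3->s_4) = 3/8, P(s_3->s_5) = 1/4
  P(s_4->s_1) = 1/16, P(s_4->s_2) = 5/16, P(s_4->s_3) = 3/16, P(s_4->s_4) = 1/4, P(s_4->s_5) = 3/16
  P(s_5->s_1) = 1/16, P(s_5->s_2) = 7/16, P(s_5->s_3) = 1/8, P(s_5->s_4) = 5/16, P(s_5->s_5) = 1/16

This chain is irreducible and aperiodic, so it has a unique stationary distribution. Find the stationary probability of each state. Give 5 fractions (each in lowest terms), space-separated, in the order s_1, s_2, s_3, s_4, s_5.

The stationary distribution satisfies pi = pi * P, i.e.:
  pi_s_1 = 1/4*pi_s_1 + 1/16*pi_s_2 + 1/16*pi_s_3 + 1/16*pi_s_4 + 1/16*pi_s_5
  pi_s_2 = 3/16*pi_s_1 + 5/16*pi_s_2 + 1/16*pi_s_3 + 5/16*pi_s_4 + 7/16*pi_s_5
  pi_s_3 = 1/8*pi_s_1 + 1/8*pi_s_2 + 1/4*pi_s_3 + 3/16*pi_s_4 + 1/8*pi_s_5
  pi_s_4 = 1/4*pi_s_1 + 7/16*pi_s_2 + 3/8*pi_s_3 + 1/4*pi_s_4 + 5/16*pi_s_5
  pi_s_5 = 3/16*pi_s_1 + 1/16*pi_s_2 + 1/4*pi_s_3 + 3/16*pi_s_4 + 1/16*pi_s_5
with normalization: pi_s_1 + pi_s_2 + pi_s_3 + pi_s_4 + pi_s_5 = 1.

Using the first 4 balance equations plus normalization, the linear system A*pi = b is:
  [-3/4, 1/16, 1/16, 1/16, 1/16] . pi = 0
  [3/16, -11/16, 1/16, 5/16, 7/16] . pi = 0
  [1/8, 1/8, -3/4, 3/16, 1/8] . pi = 0
  [1/4, 7/16, 3/8, -3/4, 5/16] . pi = 0
  [1, 1, 1, 1, 1] . pi = 1

Solving yields:
  pi_s_1 = 1/13
  pi_s_2 = 15739/56342
  pi_s_3 = 361/2167
  pi_s_4 = 720/2167
  pi_s_5 = 8163/56342

Verification (pi * P):
  1/13*1/4 + 15739/56342*1/16 + 361/2167*1/16 + 720/2167*1/16 + 8163/56342*1/16 = 1/13 = pi_s_1  (ok)
  1/13*3/16 + 15739/56342*5/16 + 361/2167*1/16 + 720/2167*5/16 + 8163/56342*7/16 = 15739/56342 = pi_s_2  (ok)
  1/13*1/8 + 15739/56342*1/8 + 361/2167*1/4 + 720/2167*3/16 + 8163/56342*1/8 = 361/2167 = pi_s_3  (ok)
  1/13*1/4 + 15739/56342*7/16 + 361/2167*3/8 + 720/2167*1/4 + 8163/56342*5/16 = 720/2167 = pi_s_4  (ok)
  1/13*3/16 + 15739/56342*1/16 + 361/2167*1/4 + 720/2167*3/16 + 8163/56342*1/16 = 8163/56342 = pi_s_5  (ok)

Answer: 1/13 15739/56342 361/2167 720/2167 8163/56342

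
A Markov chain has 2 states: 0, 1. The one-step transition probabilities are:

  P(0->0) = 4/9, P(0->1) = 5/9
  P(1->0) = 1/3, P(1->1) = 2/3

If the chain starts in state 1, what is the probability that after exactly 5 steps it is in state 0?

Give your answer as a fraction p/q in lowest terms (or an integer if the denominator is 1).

Answer: 7381/19683

Derivation:
Computing P^5 by repeated multiplication:
P^1 =
  0: [4/9, 5/9]
  1: [1/3, 2/3]
P^2 =
  0: [31/81, 50/81]
  1: [10/27, 17/27]
P^3 =
  0: [274/729, 455/729]
  1: [91/243, 152/243]
P^4 =
  0: [2461/6561, 4100/6561]
  1: [820/2187, 1367/2187]
P^5 =
  0: [22144/59049, 36905/59049]
  1: [7381/19683, 12302/19683]

(P^5)[1 -> 0] = 7381/19683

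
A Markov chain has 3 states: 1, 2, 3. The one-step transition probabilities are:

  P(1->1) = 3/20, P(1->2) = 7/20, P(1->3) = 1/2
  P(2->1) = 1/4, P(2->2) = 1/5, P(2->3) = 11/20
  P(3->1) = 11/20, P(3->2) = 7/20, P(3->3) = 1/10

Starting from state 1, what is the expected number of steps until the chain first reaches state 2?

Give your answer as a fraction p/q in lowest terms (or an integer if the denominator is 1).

Let h_i = expected steps to first reach 2 from state i.
Boundary: h_2 = 0.
First-step equations for the other states:
  h_1 = 1 + 3/20*h_1 + 7/20*h_2 + 1/2*h_3
  h_3 = 1 + 11/20*h_1 + 7/20*h_2 + 1/10*h_3

Substituting h_2 = 0 and rearranging gives the linear system (I - Q) h = 1:
  [17/20, -1/2] . (h_1, h_3) = 1
  [-11/20, 9/10] . (h_1, h_3) = 1

Solving yields:
  h_1 = 20/7
  h_3 = 20/7

Starting state is 1, so the expected hitting time is h_1 = 20/7.

Answer: 20/7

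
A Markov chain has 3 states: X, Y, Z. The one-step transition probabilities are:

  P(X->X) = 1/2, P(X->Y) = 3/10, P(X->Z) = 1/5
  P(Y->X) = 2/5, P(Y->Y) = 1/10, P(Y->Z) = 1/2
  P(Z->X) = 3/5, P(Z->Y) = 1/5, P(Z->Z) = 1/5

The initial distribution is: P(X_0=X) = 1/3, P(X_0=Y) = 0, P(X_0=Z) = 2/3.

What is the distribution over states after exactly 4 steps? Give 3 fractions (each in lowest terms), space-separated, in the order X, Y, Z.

Answer: 15131/30000 427/1875 2679/10000

Derivation:
Propagating the distribution step by step (d_{t+1} = d_t * P):
d_0 = (X=1/3, Y=0, Z=2/3)
  d_1[X] = 1/3*1/2 + 0*2/5 + 2/3*3/5 = 17/30
  d_1[Y] = 1/3*3/10 + 0*1/10 + 2/3*1/5 = 7/30
  d_1[Z] = 1/3*1/5 + 0*1/2 + 2/3*1/5 = 1/5
d_1 = (X=17/30, Y=7/30, Z=1/5)
  d_2[X] = 17/30*1/2 + 7/30*2/5 + 1/5*3/5 = 149/300
  d_2[Y] = 17/30*3/10 + 7/30*1/10 + 1/5*1/5 = 7/30
  d_2[Z] = 17/30*1/5 + 7/30*1/2 + 1/5*1/5 = 27/100
d_2 = (X=149/300, Y=7/30, Z=27/100)
  d_3[X] = 149/300*1/2 + 7/30*2/5 + 27/100*3/5 = 1511/3000
  d_3[Y] = 149/300*3/10 + 7/30*1/10 + 27/100*1/5 = 679/3000
  d_3[Z] = 149/300*1/5 + 7/30*1/2 + 27/100*1/5 = 27/100
d_3 = (X=1511/3000, Y=679/3000, Z=27/100)
  d_4[X] = 1511/3000*1/2 + 679/3000*2/5 + 27/100*3/5 = 15131/30000
  d_4[Y] = 1511/3000*3/10 + 679/3000*1/10 + 27/100*1/5 = 427/1875
  d_4[Z] = 1511/3000*1/5 + 679/3000*1/2 + 27/100*1/5 = 2679/10000
d_4 = (X=15131/30000, Y=427/1875, Z=2679/10000)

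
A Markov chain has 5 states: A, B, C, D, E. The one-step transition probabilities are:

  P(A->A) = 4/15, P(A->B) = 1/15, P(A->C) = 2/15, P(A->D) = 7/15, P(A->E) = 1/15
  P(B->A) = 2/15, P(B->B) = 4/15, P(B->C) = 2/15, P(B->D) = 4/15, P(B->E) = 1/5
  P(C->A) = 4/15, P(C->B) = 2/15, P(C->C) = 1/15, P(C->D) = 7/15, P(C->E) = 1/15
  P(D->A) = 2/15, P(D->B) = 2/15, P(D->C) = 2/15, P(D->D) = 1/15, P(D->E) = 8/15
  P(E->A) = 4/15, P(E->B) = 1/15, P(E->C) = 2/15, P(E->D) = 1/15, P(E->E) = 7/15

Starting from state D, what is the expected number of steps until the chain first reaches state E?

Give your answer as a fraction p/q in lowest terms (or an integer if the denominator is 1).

Let h_i = expected steps to first reach E from state i.
Boundary: h_E = 0.
First-step equations for the other states:
  h_A = 1 + 4/15*h_A + 1/15*h_B + 2/15*h_C + 7/15*h_D + 1/15*h_E
  h_B = 1 + 2/15*h_A + 4/15*h_B + 2/15*h_C + 4/15*h_D + 1/5*h_E
  h_C = 1 + 4/15*h_A + 2/15*h_B + 1/15*h_C + 7/15*h_D + 1/15*h_E
  h_D = 1 + 2/15*h_A + 2/15*h_B + 2/15*h_C + 1/15*h_D + 8/15*h_E

Substituting h_E = 0 and rearranging gives the linear system (I - Q) h = 1:
  [11/15, -1/15, -2/15, -7/15] . (h_A, h_B, h_C, h_D) = 1
  [-2/15, 11/15, -2/15, -4/15] . (h_A, h_B, h_C, h_D) = 1
  [-4/15, -2/15, 14/15, -7/15] . (h_A, h_B, h_C, h_D) = 1
  [-2/15, -2/15, -2/15, 14/15] . (h_A, h_B, h_C, h_D) = 1

Solving yields:
  h_A = 6120/1409
  h_B = 5616/1409
  h_C = 12177/2818
  h_D = 4056/1409

Starting state is D, so the expected hitting time is h_D = 4056/1409.

Answer: 4056/1409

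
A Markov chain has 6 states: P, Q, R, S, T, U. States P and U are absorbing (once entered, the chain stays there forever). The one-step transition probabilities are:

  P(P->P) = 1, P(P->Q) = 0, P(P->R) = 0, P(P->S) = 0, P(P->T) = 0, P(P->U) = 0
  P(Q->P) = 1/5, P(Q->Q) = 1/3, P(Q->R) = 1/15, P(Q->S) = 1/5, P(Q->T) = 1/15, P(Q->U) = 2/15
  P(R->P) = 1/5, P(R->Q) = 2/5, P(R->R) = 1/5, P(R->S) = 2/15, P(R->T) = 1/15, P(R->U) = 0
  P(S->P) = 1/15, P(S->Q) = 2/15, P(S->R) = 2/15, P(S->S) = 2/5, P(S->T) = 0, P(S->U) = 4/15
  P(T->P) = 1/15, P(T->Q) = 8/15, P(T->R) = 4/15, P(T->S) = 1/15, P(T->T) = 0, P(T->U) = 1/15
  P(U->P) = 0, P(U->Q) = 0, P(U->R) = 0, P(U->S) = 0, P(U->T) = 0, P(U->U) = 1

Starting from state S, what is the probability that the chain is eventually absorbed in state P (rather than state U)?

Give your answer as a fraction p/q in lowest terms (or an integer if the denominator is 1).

Let a_i = P(absorbed in P | start in state i).
Boundary conditions: a_P = 1, a_U = 0.
For each transient state i, a_i = sum_j P(i->j) * a_j:
  a_Q = 1/5*a_P + 1/3*a_Q + 1/15*a_R + 1/5*a_S + 1/15*a_T + 2/15*a_U
  a_R = 1/5*a_P + 2/5*a_Q + 1/5*a_R + 2/15*a_S + 1/15*a_T + 0*a_U
  a_S = 1/15*a_P + 2/15*a_Q + 2/15*a_R + 2/5*a_S + 0*a_T + 4/15*a_U
  a_T = 1/15*a_P + 8/15*a_Q + 4/15*a_R + 1/15*a_S + 0*a_T + 1/15*a_U

Substituting a_P = 1 and a_U = 0, rearrange to (I - Q) a = r where r[i] = P(i -> P):
  [2/3, -1/15, -1/5, -1/15] . (a_Q, a_R, a_S, a_T) = 1/5
  [-2/5, 4/5, -2/15, -1/15] . (a_Q, a_R, a_S, a_T) = 1/5
  [-2/15, -2/15, 3/5, 0] . (a_Q, a_R, a_S, a_T) = 1/15
  [-8/15, -4/15, -1/15, 1] . (a_Q, a_R, a_S, a_T) = 1/15

Solving yields:
  a_Q = 6053/11532
  a_R = 3563/5766
  a_S = 2105/5766
  a_T = 3089/5766

Starting state is S, so the absorption probability is a_S = 2105/5766.

Answer: 2105/5766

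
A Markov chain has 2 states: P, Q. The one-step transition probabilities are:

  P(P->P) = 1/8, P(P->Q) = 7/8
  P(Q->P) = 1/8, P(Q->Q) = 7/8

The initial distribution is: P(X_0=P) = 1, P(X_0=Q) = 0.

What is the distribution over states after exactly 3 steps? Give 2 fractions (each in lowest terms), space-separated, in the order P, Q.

Answer: 1/8 7/8

Derivation:
Propagating the distribution step by step (d_{t+1} = d_t * P):
d_0 = (P=1, Q=0)
  d_1[P] = 1*1/8 + 0*1/8 = 1/8
  d_1[Q] = 1*7/8 + 0*7/8 = 7/8
d_1 = (P=1/8, Q=7/8)
  d_2[P] = 1/8*1/8 + 7/8*1/8 = 1/8
  d_2[Q] = 1/8*7/8 + 7/8*7/8 = 7/8
d_2 = (P=1/8, Q=7/8)
  d_3[P] = 1/8*1/8 + 7/8*1/8 = 1/8
  d_3[Q] = 1/8*7/8 + 7/8*7/8 = 7/8
d_3 = (P=1/8, Q=7/8)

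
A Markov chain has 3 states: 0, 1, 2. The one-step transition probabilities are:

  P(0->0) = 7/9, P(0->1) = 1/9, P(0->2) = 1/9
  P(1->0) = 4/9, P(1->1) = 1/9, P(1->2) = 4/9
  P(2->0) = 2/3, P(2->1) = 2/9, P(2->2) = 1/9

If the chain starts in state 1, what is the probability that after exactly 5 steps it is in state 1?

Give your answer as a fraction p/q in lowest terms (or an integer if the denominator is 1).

Answer: 841/6561

Derivation:
Computing P^5 by repeated multiplication:
P^1 =
  0: [7/9, 1/9, 1/9]
  1: [4/9, 1/9, 4/9]
  2: [2/3, 2/9, 1/9]
P^2 =
  0: [59/81, 10/81, 4/27]
  1: [56/81, 13/81, 4/27]
  2: [56/81, 10/81, 5/27]
P^3 =
  0: [175/243, 31/243, 37/243]
  1: [172/243, 31/243, 40/243]
  2: [58/81, 32/243, 37/243]
P^4 =
  0: [1571/2187, 280/2187, 112/729]
  1: [1568/2187, 283/2187, 112/729]
  2: [1568/2187, 280/2187, 113/729]
P^5 =
  0: [4711/6561, 841/6561, 1009/6561]
  1: [4708/6561, 841/6561, 1012/6561]
  2: [1570/2187, 842/6561, 1009/6561]

(P^5)[1 -> 1] = 841/6561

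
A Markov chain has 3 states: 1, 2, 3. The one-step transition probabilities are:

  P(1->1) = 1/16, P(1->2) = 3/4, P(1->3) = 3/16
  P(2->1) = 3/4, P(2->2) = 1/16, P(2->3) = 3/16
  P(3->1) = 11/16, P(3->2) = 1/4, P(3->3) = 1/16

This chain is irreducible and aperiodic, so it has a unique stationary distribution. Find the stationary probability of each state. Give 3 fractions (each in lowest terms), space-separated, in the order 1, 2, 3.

The stationary distribution satisfies pi = pi * P, i.e.:
  pi_1 = 1/16*pi_1 + 3/4*pi_2 + 11/16*pi_3
  pi_2 = 3/4*pi_1 + 1/16*pi_2 + 1/4*pi_3
  pi_3 = 3/16*pi_1 + 3/16*pi_2 + 1/16*pi_3
with normalization: pi_1 + pi_2 + pi_3 = 1.

Using the first 2 balance equations plus normalization, the linear system A*pi = b is:
  [-15/16, 3/4, 11/16] . pi = 0
  [3/4, -15/16, 1/4] . pi = 0
  [1, 1, 1] . pi = 1

Solving yields:
  pi_1 = 71/162
  pi_2 = 32/81
  pi_3 = 1/6

Verification (pi * P):
  71/162*1/16 + 32/81*3/4 + 1/6*11/16 = 71/162 = pi_1  (ok)
  71/162*3/4 + 32/81*1/16 + 1/6*1/4 = 32/81 = pi_2  (ok)
  71/162*3/16 + 32/81*3/16 + 1/6*1/16 = 1/6 = pi_3  (ok)

Answer: 71/162 32/81 1/6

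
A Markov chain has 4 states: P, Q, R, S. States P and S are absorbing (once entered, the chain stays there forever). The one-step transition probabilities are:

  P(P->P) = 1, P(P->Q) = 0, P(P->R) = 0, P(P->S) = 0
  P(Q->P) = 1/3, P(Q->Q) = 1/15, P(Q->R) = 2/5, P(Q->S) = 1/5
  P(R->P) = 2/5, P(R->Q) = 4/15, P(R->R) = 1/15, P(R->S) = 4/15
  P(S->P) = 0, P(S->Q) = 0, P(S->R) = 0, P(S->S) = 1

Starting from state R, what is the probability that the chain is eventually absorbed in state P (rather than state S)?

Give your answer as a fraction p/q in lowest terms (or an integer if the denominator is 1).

Answer: 26/43

Derivation:
Let a_i = P(absorbed in P | start in state i).
Boundary conditions: a_P = 1, a_S = 0.
For each transient state i, a_i = sum_j P(i->j) * a_j:
  a_Q = 1/3*a_P + 1/15*a_Q + 2/5*a_R + 1/5*a_S
  a_R = 2/5*a_P + 4/15*a_Q + 1/15*a_R + 4/15*a_S

Substituting a_P = 1 and a_S = 0, rearrange to (I - Q) a = r where r[i] = P(i -> P):
  [14/15, -2/5] . (a_Q, a_R) = 1/3
  [-4/15, 14/15] . (a_Q, a_R) = 2/5

Solving yields:
  a_Q = 53/86
  a_R = 26/43

Starting state is R, so the absorption probability is a_R = 26/43.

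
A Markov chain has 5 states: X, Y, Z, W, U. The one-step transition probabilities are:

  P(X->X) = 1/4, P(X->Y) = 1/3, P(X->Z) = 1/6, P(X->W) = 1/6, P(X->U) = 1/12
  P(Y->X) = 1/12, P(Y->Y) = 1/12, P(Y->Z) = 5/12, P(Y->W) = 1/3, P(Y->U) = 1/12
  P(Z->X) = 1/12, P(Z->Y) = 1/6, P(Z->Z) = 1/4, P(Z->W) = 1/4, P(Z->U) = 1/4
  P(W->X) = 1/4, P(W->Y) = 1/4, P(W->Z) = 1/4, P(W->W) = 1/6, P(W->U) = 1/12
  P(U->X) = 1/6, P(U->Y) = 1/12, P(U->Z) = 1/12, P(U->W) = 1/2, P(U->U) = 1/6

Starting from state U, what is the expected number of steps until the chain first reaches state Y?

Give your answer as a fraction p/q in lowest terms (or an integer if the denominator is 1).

Answer: 5631/1099

Derivation:
Let h_i = expected steps to first reach Y from state i.
Boundary: h_Y = 0.
First-step equations for the other states:
  h_X = 1 + 1/4*h_X + 1/3*h_Y + 1/6*h_Z + 1/6*h_W + 1/12*h_U
  h_Z = 1 + 1/12*h_X + 1/6*h_Y + 1/4*h_Z + 1/4*h_W + 1/4*h_U
  h_W = 1 + 1/4*h_X + 1/4*h_Y + 1/4*h_Z + 1/6*h_W + 1/12*h_U
  h_U = 1 + 1/6*h_X + 1/12*h_Y + 1/12*h_Z + 1/2*h_W + 1/6*h_U

Substituting h_Y = 0 and rearranging gives the linear system (I - Q) h = 1:
  [3/4, -1/6, -1/6, -1/12] . (h_X, h_Z, h_W, h_U) = 1
  [-1/12, 3/4, -1/4, -1/4] . (h_X, h_Z, h_W, h_U) = 1
  [-1/4, -1/4, 5/6, -1/12] . (h_X, h_Z, h_W, h_U) = 1
  [-1/6, -1/12, -1/2, 5/6] . (h_X, h_Z, h_W, h_U) = 1

Solving yields:
  h_X = 4371/1099
  h_Z = 5436/1099
  h_W = 4824/1099
  h_U = 5631/1099

Starting state is U, so the expected hitting time is h_U = 5631/1099.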